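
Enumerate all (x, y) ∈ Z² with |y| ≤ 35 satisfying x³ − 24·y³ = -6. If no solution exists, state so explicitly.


The equation is x³ - 24y³ = -6. For fixed y, x³ = 24·y³ − 6, so a solution requires the RHS to be a perfect cube.
Strategy: iterate y from -35 to 35, compute RHS = 24·y³ − 6, and check whether it is a (positive or negative) perfect cube.
Check small values of y:
  y = 0: RHS = -6 is not a perfect cube.
  y = 1: RHS = 18 is not a perfect cube.
  y = -1: RHS = -30 is not a perfect cube.
  y = 2: RHS = 186 is not a perfect cube.
  y = -2: RHS = -198 is not a perfect cube.
  y = 3: RHS = 642 is not a perfect cube.
  y = -3: RHS = -654 is not a perfect cube.
Continuing the search up to |y| = 35 finds no solutions either.
No (x, y) in the scanned range satisfies the equation.

No integer solutions with |y| ≤ 35.


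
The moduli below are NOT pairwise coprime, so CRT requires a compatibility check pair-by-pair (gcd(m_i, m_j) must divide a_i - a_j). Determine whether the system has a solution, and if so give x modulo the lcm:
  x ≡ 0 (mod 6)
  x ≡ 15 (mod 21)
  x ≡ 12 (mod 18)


Moduli 6, 21, 18 are not pairwise coprime, so CRT works modulo lcm(m_i) when all pairwise compatibility conditions hold.
Pairwise compatibility: gcd(m_i, m_j) must divide a_i - a_j for every pair.
Merge one congruence at a time:
  Start: x ≡ 0 (mod 6).
  Combine with x ≡ 15 (mod 21): gcd(6, 21) = 3; 15 - 0 = 15, which IS divisible by 3, so compatible.
    Write x = 0 + 6·t and substitute into x ≡ 15 (mod 21): 6·t ≡ 15 − 0 = 15 (mod 21).
    Divide the congruence (and modulus) by g = 3: 2·t ≡ 5 (mod 7).
    The inverse of 2 mod 7 is 4 (since 2·4 = 8 = 1·7 + 1), so t ≡ 4·5 = 20 ≡ 6 (mod 7).
    Then x = 0 + 6·6 = 36, valid modulo lcm(6, 21) = 42: x ≡ 36 (mod 42).
  Combine with x ≡ 12 (mod 18): gcd(42, 18) = 6; 12 - 36 = -24, which IS divisible by 6, so compatible.
    Write x = 36 + 42·t and substitute into x ≡ 12 (mod 18): 42·t ≡ 12 − 36 = -24 (mod 18).
    Divide the congruence (and modulus) by g = 6: 7·t ≡ -4 (mod 3).
    Reduce coefficients mod 3: 1·t ≡ 2 (mod 3).
    So t ≡ 2 (mod 3).
    Then x = 36 + 42·2 = 120, valid modulo lcm(42, 18) = 126: x ≡ 120 (mod 126).
Verify: 120 mod 6 = 0, 120 mod 21 = 15, 120 mod 18 = 12.

x ≡ 120 (mod 126).


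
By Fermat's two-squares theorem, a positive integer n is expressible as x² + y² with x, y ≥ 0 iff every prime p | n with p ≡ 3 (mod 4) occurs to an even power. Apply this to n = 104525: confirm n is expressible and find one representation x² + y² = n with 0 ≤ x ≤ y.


Step 1: Factor n = 104525 = 5^2 · 37 · 113.
Step 2: Check the mod-4 condition on each prime factor: 5 ≡ 1 (mod 4), exponent 2; 37 ≡ 1 (mod 4), exponent 1; 113 ≡ 1 (mod 4), exponent 1.
All primes ≡ 3 (mod 4) appear to even exponent (or don't appear), so by the two-squares theorem n IS expressible as a sum of two squares.
Step 3: Build a representation. Group n = k² · m with k = 5 and m = 37 · 113 = 4181 (a product of primes ≡ 1 (mod 4)); a representation of m scales to one of n via (k·x)² + (k·y)² = k²(x² + y²). Each prime p ≡ 1 (mod 4) is itself a sum of two squares; find a² by testing p − a² for a perfect square:
  37: 37 − 1² = 36 = 6² ⇒ 37 = 1² + 6².
  113: 113 − 1² = 112, 113 − 2² = 109, 113 − 3² = 104, 113 − 4² = 97, 113 − 5² = 88, 113 − 6² = 77, 113 − 7² = 64 = 8² ⇒ 113 = 7² + 8².
  Combine using the Brahmagupta–Fibonacci identity (a² + b²)(c² + d²) = (ac − bd)² + (ad + bc)² = (ac + bd)² + (ad − bc)²:
  37 · 113 = 4181: from (1² + 6²)(7² + 8²), take (1·7 − 6·8, 1·8 + 6·7) = (7 − 48, 8 + 42) = (-41, 50); dropping signs (only squares matter) gives (41, 50); check 41² + 50² = 1681 + 2500 = 4181 ✓.
  Scale by k = 5: (5·41, 5·50) = (205, 250).
Step 4: Order so x ≤ y and verify: 205² + 250² = 42025 + 62500 = 104525 = n. ✓

n = 104525 = 205² + 250² (one valid representation with x ≤ y).


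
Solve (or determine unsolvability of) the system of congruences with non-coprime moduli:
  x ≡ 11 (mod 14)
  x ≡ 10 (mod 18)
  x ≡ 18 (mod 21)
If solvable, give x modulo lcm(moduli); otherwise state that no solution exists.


Moduli 14, 18, 21 are not pairwise coprime, so CRT works modulo lcm(m_i) when all pairwise compatibility conditions hold.
Pairwise compatibility: gcd(m_i, m_j) must divide a_i - a_j for every pair.
Merge one congruence at a time:
  Start: x ≡ 11 (mod 14).
  Combine with x ≡ 10 (mod 18): gcd(14, 18) = 2, and 10 - 11 = -1 is NOT divisible by 2.
    ⇒ system is inconsistent (no integer solution).

No solution (the system is inconsistent).


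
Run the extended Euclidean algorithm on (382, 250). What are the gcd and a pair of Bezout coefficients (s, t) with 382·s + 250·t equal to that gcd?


Euclidean algorithm on (382, 250) — divide until remainder is 0:
  382 = 1 · 250 + 132
  250 = 1 · 132 + 118
  132 = 1 · 118 + 14
  118 = 8 · 14 + 6
  14 = 2 · 6 + 2
  6 = 3 · 2 + 0
gcd(382, 250) = 2.
Track Bezout coefficients alongside the remainders: start with r₀ = 382 = a·1 + b·0 (s = 1, t = 0) and r₁ = 250 = a·0 + b·1 (s = 0, t = 1); each new remainder r_{k+1} = r_{k-1} − q_k·r_k inherits s_{k+1} = s_{k-1} − q_k·s_k, t_{k+1} = t_{k-1} − q_k·t_k, so r_k = a·s_k + b·t_k at every step:
  q = 1: r = 132, s = 1 − 1·0 = 1, t = 0 − 1·1 = -1  (check: 382·1 + 250·(-1) = 132)
  q = 1: r = 118, s = 0 − 1·1 = -1, t = 1 − 1·(-1) = 2  (check: 382·(-1) + 250·2 = 118)
  q = 1: r = 14, s = 1 − 1·(-1) = 2, t = -1 − 1·2 = -3  (check: 382·2 + 250·(-3) = 14)
  q = 8: r = 6, s = -1 − 8·2 = -17, t = 2 − 8·(-3) = 26  (check: 382·(-17) + 250·26 = 6)
  q = 2: r = 2, s = 2 − 2·(-17) = 36, t = -3 − 2·26 = -55  (check: 382·36 + 250·(-55) = 2)
The row with r = 2 (the gcd) gives the Bezout coefficients s = 36, t = -55.
Result: 382 · (36) + 250 · (-55) = 2.

gcd(382, 250) = 2; s = 36, t = -55 (check: 382·36 + 250·(-55) = 2).


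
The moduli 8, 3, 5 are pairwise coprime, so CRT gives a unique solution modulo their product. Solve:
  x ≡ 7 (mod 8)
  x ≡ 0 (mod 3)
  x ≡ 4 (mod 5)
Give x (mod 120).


Moduli 8, 3, 5 are pairwise coprime; by CRT there is a unique solution modulo M = 8 · 3 · 5 = 120.
Solve pairwise, accumulating the modulus:
  Start with x ≡ 7 (mod 8).
  Combine with x ≡ 0 (mod 3): since gcd(8, 3) = 1, we get a unique residue mod 24.
    Write x = 7 + 8·t and substitute into x ≡ 0 (mod 3): 8·t ≡ 0 − 7 = -7 (mod 3).
    Reduce coefficients mod 3: 2·t ≡ 2 (mod 3).
    The inverse of 2 mod 3 is 2 (since 2·2 = 4 = 1·3 + 1), so t ≡ 2·2 = 4 ≡ 1 (mod 3).
    Then x = 7 + 8·1 = 15, valid modulo lcm(8, 3) = 24: x ≡ 15 (mod 24).
  Combine with x ≡ 4 (mod 5): since gcd(24, 5) = 1, we get a unique residue mod 120.
    Write x = 15 + 24·t and substitute into x ≡ 4 (mod 5): 24·t ≡ 4 − 15 = -11 (mod 5).
    Reduce coefficients mod 5: 4·t ≡ 4 (mod 5).
    The inverse of 4 mod 5 is 4 (since 4·4 = 16 = 3·5 + 1), so t ≡ 4·4 = 16 ≡ 1 (mod 5).
    Then x = 15 + 24·1 = 39, valid modulo lcm(24, 5) = 120: x ≡ 39 (mod 120).
Verify: 39 mod 8 = 7 ✓, 39 mod 3 = 0 ✓, 39 mod 5 = 4 ✓.

x ≡ 39 (mod 120).


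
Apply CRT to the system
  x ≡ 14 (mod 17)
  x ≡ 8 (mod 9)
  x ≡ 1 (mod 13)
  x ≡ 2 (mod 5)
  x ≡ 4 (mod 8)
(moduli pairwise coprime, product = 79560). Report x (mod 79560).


Product of moduli M = 17 · 9 · 13 · 5 · 8 = 79560.
Merge one congruence at a time:
  Start: x ≡ 14 (mod 17).
  Combine with x ≡ 8 (mod 9); new modulus lcm = 153.
    Write x = 14 + 17·t and substitute into x ≡ 8 (mod 9): 17·t ≡ 8 − 14 = -6 (mod 9).
    Reduce coefficients mod 9: 8·t ≡ 3 (mod 9).
    The inverse of 8 mod 9 is 8 (since 8·8 = 64 = 7·9 + 1), so t ≡ 8·3 = 24 ≡ 6 (mod 9).
    Then x = 14 + 17·6 = 116, valid modulo lcm(17, 9) = 153: x ≡ 116 (mod 153).
  Combine with x ≡ 1 (mod 13); new modulus lcm = 1989.
    Write x = 116 + 153·t and substitute into x ≡ 1 (mod 13): 153·t ≡ 1 − 116 = -115 (mod 13).
    Reduce coefficients mod 13: 10·t ≡ 2 (mod 13).
    The inverse of 10 mod 13 is 4 (since 10·4 = 40 = 3·13 + 1), so t ≡ 4·2 = 8 ≡ 8 (mod 13).
    Then x = 116 + 153·8 = 1340, valid modulo lcm(153, 13) = 1989: x ≡ 1340 (mod 1989).
  Combine with x ≡ 2 (mod 5); new modulus lcm = 9945.
    Write x = 1340 + 1989·t and substitute into x ≡ 2 (mod 5): 1989·t ≡ 2 − 1340 = -1338 (mod 5).
    Reduce coefficients mod 5: 4·t ≡ 2 (mod 5).
    The inverse of 4 mod 5 is 4 (since 4·4 = 16 = 3·5 + 1), so t ≡ 4·2 = 8 ≡ 3 (mod 5).
    Then x = 1340 + 1989·3 = 7307, valid modulo lcm(1989, 5) = 9945: x ≡ 7307 (mod 9945).
  Combine with x ≡ 4 (mod 8); new modulus lcm = 79560.
    Write x = 7307 + 9945·t and substitute into x ≡ 4 (mod 8): 9945·t ≡ 4 − 7307 = -7303 (mod 8).
    Reduce coefficients mod 8: 1·t ≡ 1 (mod 8).
    So t ≡ 1 (mod 8).
    Then x = 7307 + 9945·1 = 17252, valid modulo lcm(9945, 8) = 79560: x ≡ 17252 (mod 79560).
Verify against each original: 17252 mod 17 = 14, 17252 mod 9 = 8, 17252 mod 13 = 1, 17252 mod 5 = 2, 17252 mod 8 = 4.

x ≡ 17252 (mod 79560).


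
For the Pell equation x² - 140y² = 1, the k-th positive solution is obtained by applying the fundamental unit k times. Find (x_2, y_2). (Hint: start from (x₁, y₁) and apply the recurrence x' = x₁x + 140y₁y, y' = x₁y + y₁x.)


Step 1: Find the fundamental solution (x₁, y₁) of x² - 140y² = 1.
  Expand √140 as a continued fraction. a₀ = ⌊√140⌋ = 11; iterate m_{k+1} = d_k·a_k − m_k, d_{k+1} = (140 − m_{k+1}²)/d_k, a_{k+1} = ⌊(a₀ + m_{k+1})/d_{k+1}⌋ (starting m₀ = 0, d₀ = 1), with convergents p_k = a_k·p_{k-1} + p_{k-2}, q_k = a_k·q_{k-1} + q_{k-2} (p₋₁ = 1, q₋₁ = 0):
  k = 0: a₀ = 11; p₀/q₀ = 11/1; p₀² − 140·q₀² = 121 − 140 = -19.
  k = 1: m = 11, d = 19, a = ⌊(11 + 11)/19⌋ = 1; p/q = (1·11 + 1)/(1·1 + 0) = 12/1; p² − 140·q² = 144 − 140 = 4.
  k = 2: m = 8, d = 4, a = ⌊(11 + 8)/4⌋ = 4; p/q = (4·12 + 11)/(4·1 + 1) = 59/5; p² − 140·q² = 3481 − 3500 = -19.
  k = 3: m = 8, d = 19, a = ⌊(11 + 8)/19⌋ = 1; p/q = (1·59 + 12)/(1·5 + 1) = 71/6; p² − 140·q² = 5041 − 5040 = 1.
  The first convergent with p² − 140·q² = 1 gives the fundamental solution (x₁, y₁) = (71, 6).
Step 2: Apply the recurrence (x_{n+1}, y_{n+1}) = (x₁x_n + 140y₁y_n, x₁y_n + y₁x_n) repeatedly.
  From (x_1, y_1) = (71, 6): x_2 = 71·71 + 140·6·6 = 10081; y_2 = 71·6 + 6·71 = 852.
Step 3: Verify x_2² - 140·y_2² = 101626561 - 101626560 = 1 (should be 1). ✓

(x_1, y_1) = (71, 6); (x_2, y_2) = (10081, 852).


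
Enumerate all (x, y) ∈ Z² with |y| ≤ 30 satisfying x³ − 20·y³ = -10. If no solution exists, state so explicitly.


The equation is x³ - 20y³ = -10. For fixed y, x³ = 20·y³ − 10, so a solution requires the RHS to be a perfect cube.
Strategy: iterate y from -30 to 30, compute RHS = 20·y³ − 10, and check whether it is a (positive or negative) perfect cube.
Check small values of y:
  y = 0: RHS = -10 is not a perfect cube.
  y = 1: RHS = 10 is not a perfect cube.
  y = -1: RHS = -30 is not a perfect cube.
  y = 2: RHS = 150 is not a perfect cube.
  y = -2: RHS = -170 is not a perfect cube.
  y = 3: RHS = 530 is not a perfect cube.
  y = -3: RHS = -550 is not a perfect cube.
Continuing the search up to |y| = 30 finds no solutions either.
No (x, y) in the scanned range satisfies the equation.

No integer solutions with |y| ≤ 30.


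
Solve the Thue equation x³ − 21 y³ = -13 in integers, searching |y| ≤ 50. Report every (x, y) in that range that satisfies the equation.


The equation is x³ - 21y³ = -13. For fixed y, x³ = 21·y³ − 13, so a solution requires the RHS to be a perfect cube.
Strategy: iterate y from -50 to 50, compute RHS = 21·y³ − 13, and check whether it is a (positive or negative) perfect cube.
Check small values of y:
  y = 0: RHS = -13 is not a perfect cube.
  y = 1: RHS = 8 = (2)³ ⇒ x = 2 works.
  y = -1: RHS = -34 is not a perfect cube.
  y = 2: RHS = 155 is not a perfect cube.
  y = -2: RHS = -181 is not a perfect cube.
  y = 3: RHS = 554 is not a perfect cube.
  y = -3: RHS = -580 is not a perfect cube.
Continuing, at y = 4: RHS = 1331 = (11)³ ⇒ x = 11 works.
Searching the remaining y in |y| ≤ 50 finds no further solutions.
Collected solutions: (2, 1), (11, 4).

Solutions (with |y| ≤ 50): (2, 1), (11, 4).


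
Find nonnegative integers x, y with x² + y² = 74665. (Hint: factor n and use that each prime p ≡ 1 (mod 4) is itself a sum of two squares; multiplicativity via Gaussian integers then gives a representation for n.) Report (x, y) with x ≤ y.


Step 1: Factor n = 74665 = 5 · 109 · 137.
Step 2: Check the mod-4 condition on each prime factor: 5 ≡ 1 (mod 4), exponent 1; 109 ≡ 1 (mod 4), exponent 1; 137 ≡ 1 (mod 4), exponent 1.
All primes ≡ 3 (mod 4) appear to even exponent (or don't appear), so by the two-squares theorem n IS expressible as a sum of two squares.
Step 3: Build a representation. Here n = 5 · 109 · 137 is a product of primes ≡ 1 (mod 4). Each prime p ≡ 1 (mod 4) is itself a sum of two squares; find a² by testing p − a² for a perfect square:
  5: 5 − 1² = 4 = 2² ⇒ 5 = 1² + 2².
  109: 109 − 1² = 108, 109 − 2² = 105, 109 − 3² = 100 = 10² ⇒ 109 = 3² + 10².
  137: 137 − 1² = 136, 137 − 2² = 133, 137 − 3² = 128, 137 − 4² = 121 = 11² ⇒ 137 = 4² + 11².
  Combine using the Brahmagupta–Fibonacci identity (a² + b²)(c² + d²) = (ac − bd)² + (ad + bc)² = (ac + bd)² + (ad − bc)²:
  5 · 109 = 545: from (1² + 2²)(3² + 10²), take (1·3 − 2·10, 1·10 + 2·3) = (3 − 20, 10 + 6) = (-17, 16); dropping signs (only squares matter) gives (17, 16); check 17² + 16² = 289 + 256 = 545 ✓.
  545 · 137 = 74665: from (17² + 16²)(4² + 11²), take (17·4 − 16·11, 17·11 + 16·4) = (68 − 176, 187 + 64) = (-108, 251); dropping signs (only squares matter) gives (108, 251); check 108² + 251² = 11664 + 63001 = 74665 ✓.
Step 4: Order so x ≤ y and verify: 108² + 251² = 11664 + 63001 = 74665 = n. ✓

n = 74665 = 108² + 251² (one valid representation with x ≤ y).


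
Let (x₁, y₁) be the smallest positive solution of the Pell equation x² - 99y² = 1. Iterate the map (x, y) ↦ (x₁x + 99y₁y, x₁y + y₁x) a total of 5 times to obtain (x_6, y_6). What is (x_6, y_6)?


Step 1: Find the fundamental solution (x₁, y₁) of x² - 99y² = 1.
  Expand √99 as a continued fraction. a₀ = ⌊√99⌋ = 9; iterate m_{k+1} = d_k·a_k − m_k, d_{k+1} = (99 − m_{k+1}²)/d_k, a_{k+1} = ⌊(a₀ + m_{k+1})/d_{k+1}⌋ (starting m₀ = 0, d₀ = 1), with convergents p_k = a_k·p_{k-1} + p_{k-2}, q_k = a_k·q_{k-1} + q_{k-2} (p₋₁ = 1, q₋₁ = 0):
  k = 0: a₀ = 9; p₀/q₀ = 9/1; p₀² − 99·q₀² = 81 − 99 = -18.
  k = 1: m = 9, d = 18, a = ⌊(9 + 9)/18⌋ = 1; p/q = (1·9 + 1)/(1·1 + 0) = 10/1; p² − 99·q² = 100 − 99 = 1.
  The first convergent with p² − 99·q² = 1 gives the fundamental solution (x₁, y₁) = (10, 1).
Step 2: Apply the recurrence (x_{n+1}, y_{n+1}) = (x₁x_n + 99y₁y_n, x₁y_n + y₁x_n) repeatedly.
  From (x_1, y_1) = (10, 1): x_2 = 10·10 + 99·1·1 = 199; y_2 = 10·1 + 1·10 = 20.
  From (x_2, y_2) = (199, 20): x_3 = 10·199 + 99·1·20 = 3970; y_3 = 10·20 + 1·199 = 399.
  From (x_3, y_3) = (3970, 399): x_4 = 10·3970 + 99·1·399 = 79201; y_4 = 10·399 + 1·3970 = 7960.
  From (x_4, y_4) = (79201, 7960): x_5 = 10·79201 + 99·1·7960 = 1580050; y_5 = 10·7960 + 1·79201 = 158801.
  From (x_5, y_5) = (1580050, 158801): x_6 = 10·1580050 + 99·1·158801 = 31521799; y_6 = 10·158801 + 1·1580050 = 3168060.
Step 3: Verify x_6² - 99·y_6² = 993623812196401 - 993623812196400 = 1 (should be 1). ✓

(x_1, y_1) = (10, 1); (x_6, y_6) = (31521799, 3168060).


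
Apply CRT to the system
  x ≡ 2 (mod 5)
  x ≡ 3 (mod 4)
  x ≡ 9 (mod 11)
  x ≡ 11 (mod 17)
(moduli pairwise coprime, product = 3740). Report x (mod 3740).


Product of moduli M = 5 · 4 · 11 · 17 = 3740.
Merge one congruence at a time:
  Start: x ≡ 2 (mod 5).
  Combine with x ≡ 3 (mod 4); new modulus lcm = 20.
    Write x = 2 + 5·t and substitute into x ≡ 3 (mod 4): 5·t ≡ 3 − 2 = 1 (mod 4).
    Reduce coefficients mod 4: 1·t ≡ 1 (mod 4).
    So t ≡ 1 (mod 4).
    Then x = 2 + 5·1 = 7, valid modulo lcm(5, 4) = 20: x ≡ 7 (mod 20).
  Combine with x ≡ 9 (mod 11); new modulus lcm = 220.
    Write x = 7 + 20·t and substitute into x ≡ 9 (mod 11): 20·t ≡ 9 − 7 = 2 (mod 11).
    Reduce coefficients mod 11: 9·t ≡ 2 (mod 11).
    The inverse of 9 mod 11 is 5 (since 9·5 = 45 = 4·11 + 1), so t ≡ 5·2 = 10 ≡ 10 (mod 11).
    Then x = 7 + 20·10 = 207, valid modulo lcm(20, 11) = 220: x ≡ 207 (mod 220).
  Combine with x ≡ 11 (mod 17); new modulus lcm = 3740.
    Write x = 207 + 220·t and substitute into x ≡ 11 (mod 17): 220·t ≡ 11 − 207 = -196 (mod 17).
    Reduce coefficients mod 17: 16·t ≡ 8 (mod 17).
    The inverse of 16 mod 17 is 16 (since 16·16 = 256 = 15·17 + 1), so t ≡ 16·8 = 128 ≡ 9 (mod 17).
    Then x = 207 + 220·9 = 2187, valid modulo lcm(220, 17) = 3740: x ≡ 2187 (mod 3740).
Verify against each original: 2187 mod 5 = 2, 2187 mod 4 = 3, 2187 mod 11 = 9, 2187 mod 17 = 11.

x ≡ 2187 (mod 3740).


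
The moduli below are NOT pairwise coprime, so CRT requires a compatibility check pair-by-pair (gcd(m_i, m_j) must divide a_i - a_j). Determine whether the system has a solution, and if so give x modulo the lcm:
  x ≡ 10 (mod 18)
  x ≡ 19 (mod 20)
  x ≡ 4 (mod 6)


Moduli 18, 20, 6 are not pairwise coprime, so CRT works modulo lcm(m_i) when all pairwise compatibility conditions hold.
Pairwise compatibility: gcd(m_i, m_j) must divide a_i - a_j for every pair.
Merge one congruence at a time:
  Start: x ≡ 10 (mod 18).
  Combine with x ≡ 19 (mod 20): gcd(18, 20) = 2, and 19 - 10 = 9 is NOT divisible by 2.
    ⇒ system is inconsistent (no integer solution).

No solution (the system is inconsistent).


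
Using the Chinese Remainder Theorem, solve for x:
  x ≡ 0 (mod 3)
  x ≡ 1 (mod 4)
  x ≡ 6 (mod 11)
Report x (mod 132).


Moduli 3, 4, 11 are pairwise coprime; by CRT there is a unique solution modulo M = 3 · 4 · 11 = 132.
Solve pairwise, accumulating the modulus:
  Start with x ≡ 0 (mod 3).
  Combine with x ≡ 1 (mod 4): since gcd(3, 4) = 1, we get a unique residue mod 12.
    Write x = 0 + 3·t and substitute into x ≡ 1 (mod 4): 3·t ≡ 1 − 0 = 1 (mod 4).
    The inverse of 3 mod 4 is 3 (since 3·3 = 9 = 2·4 + 1), so t ≡ 3·1 = 3 ≡ 3 (mod 4).
    Then x = 0 + 3·3 = 9, valid modulo lcm(3, 4) = 12: x ≡ 9 (mod 12).
  Combine with x ≡ 6 (mod 11): since gcd(12, 11) = 1, we get a unique residue mod 132.
    Write x = 9 + 12·t and substitute into x ≡ 6 (mod 11): 12·t ≡ 6 − 9 = -3 (mod 11).
    Reduce coefficients mod 11: 1·t ≡ 8 (mod 11).
    So t ≡ 8 (mod 11).
    Then x = 9 + 12·8 = 105, valid modulo lcm(12, 11) = 132: x ≡ 105 (mod 132).
Verify: 105 mod 3 = 0 ✓, 105 mod 4 = 1 ✓, 105 mod 11 = 6 ✓.

x ≡ 105 (mod 132).


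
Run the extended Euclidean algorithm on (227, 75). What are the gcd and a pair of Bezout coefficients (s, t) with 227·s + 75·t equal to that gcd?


Euclidean algorithm on (227, 75) — divide until remainder is 0:
  227 = 3 · 75 + 2
  75 = 37 · 2 + 1
  2 = 2 · 1 + 0
gcd(227, 75) = 1.
Track Bezout coefficients alongside the remainders: start with r₀ = 227 = a·1 + b·0 (s = 1, t = 0) and r₁ = 75 = a·0 + b·1 (s = 0, t = 1); each new remainder r_{k+1} = r_{k-1} − q_k·r_k inherits s_{k+1} = s_{k-1} − q_k·s_k, t_{k+1} = t_{k-1} − q_k·t_k, so r_k = a·s_k + b·t_k at every step:
  q = 3: r = 2, s = 1 − 3·0 = 1, t = 0 − 3·1 = -3  (check: 227·1 + 75·(-3) = 2)
  q = 37: r = 1, s = 0 − 37·1 = -37, t = 1 − 37·(-3) = 112  (check: 227·(-37) + 75·112 = 1)
The row with r = 1 (the gcd) gives the Bezout coefficients s = -37, t = 112.
Result: 227 · (-37) + 75 · (112) = 1.

gcd(227, 75) = 1; s = -37, t = 112 (check: 227·(-37) + 75·112 = 1).


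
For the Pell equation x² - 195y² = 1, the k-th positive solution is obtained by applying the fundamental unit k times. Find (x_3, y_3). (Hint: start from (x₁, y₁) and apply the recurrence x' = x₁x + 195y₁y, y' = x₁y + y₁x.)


Step 1: Find the fundamental solution (x₁, y₁) of x² - 195y² = 1.
  Expand √195 as a continued fraction. a₀ = ⌊√195⌋ = 13; iterate m_{k+1} = d_k·a_k − m_k, d_{k+1} = (195 − m_{k+1}²)/d_k, a_{k+1} = ⌊(a₀ + m_{k+1})/d_{k+1}⌋ (starting m₀ = 0, d₀ = 1), with convergents p_k = a_k·p_{k-1} + p_{k-2}, q_k = a_k·q_{k-1} + q_{k-2} (p₋₁ = 1, q₋₁ = 0):
  k = 0: a₀ = 13; p₀/q₀ = 13/1; p₀² − 195·q₀² = 169 − 195 = -26.
  k = 1: m = 13, d = 26, a = ⌊(13 + 13)/26⌋ = 1; p/q = (1·13 + 1)/(1·1 + 0) = 14/1; p² − 195·q² = 196 − 195 = 1.
  The first convergent with p² − 195·q² = 1 gives the fundamental solution (x₁, y₁) = (14, 1).
Step 2: Apply the recurrence (x_{n+1}, y_{n+1}) = (x₁x_n + 195y₁y_n, x₁y_n + y₁x_n) repeatedly.
  From (x_1, y_1) = (14, 1): x_2 = 14·14 + 195·1·1 = 391; y_2 = 14·1 + 1·14 = 28.
  From (x_2, y_2) = (391, 28): x_3 = 14·391 + 195·1·28 = 10934; y_3 = 14·28 + 1·391 = 783.
Step 3: Verify x_3² - 195·y_3² = 119552356 - 119552355 = 1 (should be 1). ✓

(x_1, y_1) = (14, 1); (x_3, y_3) = (10934, 783).


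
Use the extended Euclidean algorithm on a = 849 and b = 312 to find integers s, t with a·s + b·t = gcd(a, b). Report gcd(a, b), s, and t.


Euclidean algorithm on (849, 312) — divide until remainder is 0:
  849 = 2 · 312 + 225
  312 = 1 · 225 + 87
  225 = 2 · 87 + 51
  87 = 1 · 51 + 36
  51 = 1 · 36 + 15
  36 = 2 · 15 + 6
  15 = 2 · 6 + 3
  6 = 2 · 3 + 0
gcd(849, 312) = 3.
Track Bezout coefficients alongside the remainders: start with r₀ = 849 = a·1 + b·0 (s = 1, t = 0) and r₁ = 312 = a·0 + b·1 (s = 0, t = 1); each new remainder r_{k+1} = r_{k-1} − q_k·r_k inherits s_{k+1} = s_{k-1} − q_k·s_k, t_{k+1} = t_{k-1} − q_k·t_k, so r_k = a·s_k + b·t_k at every step:
  q = 2: r = 225, s = 1 − 2·0 = 1, t = 0 − 2·1 = -2  (check: 849·1 + 312·(-2) = 225)
  q = 1: r = 87, s = 0 − 1·1 = -1, t = 1 − 1·(-2) = 3  (check: 849·(-1) + 312·3 = 87)
  q = 2: r = 51, s = 1 − 2·(-1) = 3, t = -2 − 2·3 = -8  (check: 849·3 + 312·(-8) = 51)
  q = 1: r = 36, s = -1 − 1·3 = -4, t = 3 − 1·(-8) = 11  (check: 849·(-4) + 312·11 = 36)
  q = 1: r = 15, s = 3 − 1·(-4) = 7, t = -8 − 1·11 = -19  (check: 849·7 + 312·(-19) = 15)
  q = 2: r = 6, s = -4 − 2·7 = -18, t = 11 − 2·(-19) = 49  (check: 849·(-18) + 312·49 = 6)
  q = 2: r = 3, s = 7 − 2·(-18) = 43, t = -19 − 2·49 = -117  (check: 849·43 + 312·(-117) = 3)
The row with r = 3 (the gcd) gives the Bezout coefficients s = 43, t = -117.
Result: 849 · (43) + 312 · (-117) = 3.

gcd(849, 312) = 3; s = 43, t = -117 (check: 849·43 + 312·(-117) = 3).


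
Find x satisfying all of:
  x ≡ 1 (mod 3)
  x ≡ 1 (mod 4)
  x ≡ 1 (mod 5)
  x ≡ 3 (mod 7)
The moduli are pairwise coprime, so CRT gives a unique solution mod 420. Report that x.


Product of moduli M = 3 · 4 · 5 · 7 = 420.
Merge one congruence at a time:
  Start: x ≡ 1 (mod 3).
  Combine with x ≡ 1 (mod 4); new modulus lcm = 12.
    Write x = 1 + 3·t and substitute into x ≡ 1 (mod 4): 3·t ≡ 1 − 1 = 0 (mod 4).
    The inverse of 3 mod 4 is 3 (since 3·3 = 9 = 2·4 + 1), so t ≡ 3·0 = 0 ≡ 0 (mod 4).
    Then x = 1 + 3·0 = 1, valid modulo lcm(3, 4) = 12: x ≡ 1 (mod 12).
  Combine with x ≡ 1 (mod 5); new modulus lcm = 60.
    Write x = 1 + 12·t and substitute into x ≡ 1 (mod 5): 12·t ≡ 1 − 1 = 0 (mod 5).
    Reduce coefficients mod 5: 2·t ≡ 0 (mod 5).
    The inverse of 2 mod 5 is 3 (since 2·3 = 6 = 1·5 + 1), so t ≡ 3·0 = 0 ≡ 0 (mod 5).
    Then x = 1 + 12·0 = 1, valid modulo lcm(12, 5) = 60: x ≡ 1 (mod 60).
  Combine with x ≡ 3 (mod 7); new modulus lcm = 420.
    Write x = 1 + 60·t and substitute into x ≡ 3 (mod 7): 60·t ≡ 3 − 1 = 2 (mod 7).
    Reduce coefficients mod 7: 4·t ≡ 2 (mod 7).
    The inverse of 4 mod 7 is 2 (since 4·2 = 8 = 1·7 + 1), so t ≡ 2·2 = 4 ≡ 4 (mod 7).
    Then x = 1 + 60·4 = 241, valid modulo lcm(60, 7) = 420: x ≡ 241 (mod 420).
Verify against each original: 241 mod 3 = 1, 241 mod 4 = 1, 241 mod 5 = 1, 241 mod 7 = 3.

x ≡ 241 (mod 420).


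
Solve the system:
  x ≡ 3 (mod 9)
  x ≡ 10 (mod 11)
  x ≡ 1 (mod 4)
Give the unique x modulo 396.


Moduli 9, 11, 4 are pairwise coprime; by CRT there is a unique solution modulo M = 9 · 11 · 4 = 396.
Solve pairwise, accumulating the modulus:
  Start with x ≡ 3 (mod 9).
  Combine with x ≡ 10 (mod 11): since gcd(9, 11) = 1, we get a unique residue mod 99.
    Write x = 3 + 9·t and substitute into x ≡ 10 (mod 11): 9·t ≡ 10 − 3 = 7 (mod 11).
    The inverse of 9 mod 11 is 5 (since 9·5 = 45 = 4·11 + 1), so t ≡ 5·7 = 35 ≡ 2 (mod 11).
    Then x = 3 + 9·2 = 21, valid modulo lcm(9, 11) = 99: x ≡ 21 (mod 99).
  Combine with x ≡ 1 (mod 4): since gcd(99, 4) = 1, we get a unique residue mod 396.
    Write x = 21 + 99·t and substitute into x ≡ 1 (mod 4): 99·t ≡ 1 − 21 = -20 (mod 4).
    Reduce coefficients mod 4: 3·t ≡ 0 (mod 4).
    The inverse of 3 mod 4 is 3 (since 3·3 = 9 = 2·4 + 1), so t ≡ 3·0 = 0 ≡ 0 (mod 4).
    Then x = 21 + 99·0 = 21, valid modulo lcm(99, 4) = 396: x ≡ 21 (mod 396).
Verify: 21 mod 9 = 3 ✓, 21 mod 11 = 10 ✓, 21 mod 4 = 1 ✓.

x ≡ 21 (mod 396).


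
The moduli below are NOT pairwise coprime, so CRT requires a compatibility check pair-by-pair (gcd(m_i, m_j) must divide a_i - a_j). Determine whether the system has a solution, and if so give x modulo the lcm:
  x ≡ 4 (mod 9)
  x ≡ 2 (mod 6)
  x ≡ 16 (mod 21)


Moduli 9, 6, 21 are not pairwise coprime, so CRT works modulo lcm(m_i) when all pairwise compatibility conditions hold.
Pairwise compatibility: gcd(m_i, m_j) must divide a_i - a_j for every pair.
Merge one congruence at a time:
  Start: x ≡ 4 (mod 9).
  Combine with x ≡ 2 (mod 6): gcd(9, 6) = 3, and 2 - 4 = -2 is NOT divisible by 3.
    ⇒ system is inconsistent (no integer solution).

No solution (the system is inconsistent).


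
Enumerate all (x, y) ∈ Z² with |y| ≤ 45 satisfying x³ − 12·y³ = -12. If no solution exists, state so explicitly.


The equation is x³ - 12y³ = -12. For fixed y, x³ = 12·y³ − 12, so a solution requires the RHS to be a perfect cube.
Strategy: iterate y from -45 to 45, compute RHS = 12·y³ − 12, and check whether it is a (positive or negative) perfect cube.
Check small values of y:
  y = 0: RHS = -12 is not a perfect cube.
  y = 1: RHS = 0 = (0)³ ⇒ x = 0 works.
  y = -1: RHS = -24 is not a perfect cube.
  y = 2: RHS = 84 is not a perfect cube.
  y = -2: RHS = -108 is not a perfect cube.
  y = 3: RHS = 312 is not a perfect cube.
  y = -3: RHS = -336 is not a perfect cube.
Continuing the search up to |y| = 45 finds no further solutions beyond those listed.
Collected solutions: (0, 1).

Solutions (with |y| ≤ 45): (0, 1).


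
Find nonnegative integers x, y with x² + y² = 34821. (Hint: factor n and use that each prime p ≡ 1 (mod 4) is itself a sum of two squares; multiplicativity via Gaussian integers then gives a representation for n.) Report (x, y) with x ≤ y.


Step 1: Factor n = 34821 = 3^2 · 53 · 73.
Step 2: Check the mod-4 condition on each prime factor: 3 ≡ 3 (mod 4), exponent 2 (must be even); 53 ≡ 1 (mod 4), exponent 1; 73 ≡ 1 (mod 4), exponent 1.
All primes ≡ 3 (mod 4) appear to even exponent (or don't appear), so by the two-squares theorem n IS expressible as a sum of two squares.
Step 3: Build a representation. Group n = k² · m with k = 3 and m = 53 · 73 = 3869 (a product of primes ≡ 1 (mod 4)); a representation of m scales to one of n via (k·x)² + (k·y)² = k²(x² + y²). Each prime p ≡ 1 (mod 4) is itself a sum of two squares; find a² by testing p − a² for a perfect square:
  53: 53 − 1² = 52, 53 − 2² = 49 = 7² ⇒ 53 = 2² + 7².
  73: 73 − 1² = 72, 73 − 2² = 69, 73 − 3² = 64 = 8² ⇒ 73 = 3² + 8².
  Combine using the Brahmagupta–Fibonacci identity (a² + b²)(c² + d²) = (ac − bd)² + (ad + bc)² = (ac + bd)² + (ad − bc)²:
  53 · 73 = 3869: from (2² + 7²)(3² + 8²), take (2·3 − 7·8, 2·8 + 7·3) = (6 − 56, 16 + 21) = (-50, 37); dropping signs (only squares matter) gives (50, 37); check 50² + 37² = 2500 + 1369 = 3869 ✓.
  Scale by k = 3: (3·50, 3·37) = (150, 111).
Step 4: Order so x ≤ y and verify: 111² + 150² = 12321 + 22500 = 34821 = n. ✓

n = 34821 = 111² + 150² (one valid representation with x ≤ y).


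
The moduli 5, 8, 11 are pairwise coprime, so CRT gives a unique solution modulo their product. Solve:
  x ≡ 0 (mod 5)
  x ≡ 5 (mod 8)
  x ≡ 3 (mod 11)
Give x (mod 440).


Moduli 5, 8, 11 are pairwise coprime; by CRT there is a unique solution modulo M = 5 · 8 · 11 = 440.
Solve pairwise, accumulating the modulus:
  Start with x ≡ 0 (mod 5).
  Combine with x ≡ 5 (mod 8): since gcd(5, 8) = 1, we get a unique residue mod 40.
    Write x = 0 + 5·t and substitute into x ≡ 5 (mod 8): 5·t ≡ 5 − 0 = 5 (mod 8).
    The inverse of 5 mod 8 is 5 (since 5·5 = 25 = 3·8 + 1), so t ≡ 5·5 = 25 ≡ 1 (mod 8).
    Then x = 0 + 5·1 = 5, valid modulo lcm(5, 8) = 40: x ≡ 5 (mod 40).
  Combine with x ≡ 3 (mod 11): since gcd(40, 11) = 1, we get a unique residue mod 440.
    Write x = 5 + 40·t and substitute into x ≡ 3 (mod 11): 40·t ≡ 3 − 5 = -2 (mod 11).
    Reduce coefficients mod 11: 7·t ≡ 9 (mod 11).
    The inverse of 7 mod 11 is 8 (since 7·8 = 56 = 5·11 + 1), so t ≡ 8·9 = 72 ≡ 6 (mod 11).
    Then x = 5 + 40·6 = 245, valid modulo lcm(40, 11) = 440: x ≡ 245 (mod 440).
Verify: 245 mod 5 = 0 ✓, 245 mod 8 = 5 ✓, 245 mod 11 = 3 ✓.

x ≡ 245 (mod 440).


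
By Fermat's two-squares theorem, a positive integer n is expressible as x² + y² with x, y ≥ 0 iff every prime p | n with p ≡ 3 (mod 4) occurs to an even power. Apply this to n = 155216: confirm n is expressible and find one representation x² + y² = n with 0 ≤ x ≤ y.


Step 1: Factor n = 155216 = 2^4 · 89 · 109.
Step 2: Check the mod-4 condition on each prime factor: 2 = 2 (special); 89 ≡ 1 (mod 4), exponent 1; 109 ≡ 1 (mod 4), exponent 1.
All primes ≡ 3 (mod 4) appear to even exponent (or don't appear), so by the two-squares theorem n IS expressible as a sum of two squares.
Step 3: Build a representation. Group n = k² · m with k = 4 and m = 89 · 109 = 9701 (a product of primes ≡ 1 (mod 4)); a representation of m scales to one of n via (k·x)² + (k·y)² = k²(x² + y²). Each prime p ≡ 1 (mod 4) is itself a sum of two squares; find a² by testing p − a² for a perfect square:
  89: 89 − 1² = 88, 89 − 2² = 85, 89 − 3² = 80, 89 − 4² = 73, 89 − 5² = 64 = 8² ⇒ 89 = 5² + 8².
  109: 109 − 1² = 108, 109 − 2² = 105, 109 − 3² = 100 = 10² ⇒ 109 = 3² + 10².
  Combine using the Brahmagupta–Fibonacci identity (a² + b²)(c² + d²) = (ac − bd)² + (ad + bc)² = (ac + bd)² + (ad − bc)²:
  89 · 109 = 9701: from (5² + 8²)(3² + 10²), take (5·3 − 8·10, 5·10 + 8·3) = (15 − 80, 50 + 24) = (-65, 74); dropping signs (only squares matter) gives (65, 74); check 65² + 74² = 4225 + 5476 = 9701 ✓.
  Scale by k = 4: (4·65, 4·74) = (260, 296).
Step 4: Order so x ≤ y and verify: 260² + 296² = 67600 + 87616 = 155216 = n. ✓

n = 155216 = 260² + 296² (one valid representation with x ≤ y).


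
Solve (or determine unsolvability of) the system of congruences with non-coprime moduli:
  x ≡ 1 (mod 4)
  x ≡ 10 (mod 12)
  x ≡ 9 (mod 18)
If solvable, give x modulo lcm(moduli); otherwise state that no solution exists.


Moduli 4, 12, 18 are not pairwise coprime, so CRT works modulo lcm(m_i) when all pairwise compatibility conditions hold.
Pairwise compatibility: gcd(m_i, m_j) must divide a_i - a_j for every pair.
Merge one congruence at a time:
  Start: x ≡ 1 (mod 4).
  Combine with x ≡ 10 (mod 12): gcd(4, 12) = 4, and 10 - 1 = 9 is NOT divisible by 4.
    ⇒ system is inconsistent (no integer solution).

No solution (the system is inconsistent).


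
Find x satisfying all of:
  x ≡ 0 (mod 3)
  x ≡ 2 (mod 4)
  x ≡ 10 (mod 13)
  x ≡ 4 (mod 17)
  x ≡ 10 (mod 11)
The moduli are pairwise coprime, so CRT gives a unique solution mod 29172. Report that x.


Product of moduli M = 3 · 4 · 13 · 17 · 11 = 29172.
Merge one congruence at a time:
  Start: x ≡ 0 (mod 3).
  Combine with x ≡ 2 (mod 4); new modulus lcm = 12.
    Write x = 0 + 3·t and substitute into x ≡ 2 (mod 4): 3·t ≡ 2 − 0 = 2 (mod 4).
    The inverse of 3 mod 4 is 3 (since 3·3 = 9 = 2·4 + 1), so t ≡ 3·2 = 6 ≡ 2 (mod 4).
    Then x = 0 + 3·2 = 6, valid modulo lcm(3, 4) = 12: x ≡ 6 (mod 12).
  Combine with x ≡ 10 (mod 13); new modulus lcm = 156.
    Write x = 6 + 12·t and substitute into x ≡ 10 (mod 13): 12·t ≡ 10 − 6 = 4 (mod 13).
    The inverse of 12 mod 13 is 12 (since 12·12 = 144 = 11·13 + 1), so t ≡ 12·4 = 48 ≡ 9 (mod 13).
    Then x = 6 + 12·9 = 114, valid modulo lcm(12, 13) = 156: x ≡ 114 (mod 156).
  Combine with x ≡ 4 (mod 17); new modulus lcm = 2652.
    Write x = 114 + 156·t and substitute into x ≡ 4 (mod 17): 156·t ≡ 4 − 114 = -110 (mod 17).
    Reduce coefficients mod 17: 3·t ≡ 9 (mod 17).
    The inverse of 3 mod 17 is 6 (since 3·6 = 18 = 1·17 + 1), so t ≡ 6·9 = 54 ≡ 3 (mod 17).
    Then x = 114 + 156·3 = 582, valid modulo lcm(156, 17) = 2652: x ≡ 582 (mod 2652).
  Combine with x ≡ 10 (mod 11); new modulus lcm = 29172.
    Write x = 582 + 2652·t and substitute into x ≡ 10 (mod 11): 2652·t ≡ 10 − 582 = -572 (mod 11).
    Reduce coefficients mod 11: 1·t ≡ 0 (mod 11).
    So t ≡ 0 (mod 11).
    Then x = 582 + 2652·0 = 582, valid modulo lcm(2652, 11) = 29172: x ≡ 582 (mod 29172).
Verify against each original: 582 mod 3 = 0, 582 mod 4 = 2, 582 mod 13 = 10, 582 mod 17 = 4, 582 mod 11 = 10.

x ≡ 582 (mod 29172).


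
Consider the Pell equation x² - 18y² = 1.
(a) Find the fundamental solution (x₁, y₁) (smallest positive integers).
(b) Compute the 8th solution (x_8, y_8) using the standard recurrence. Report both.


Step 1: Find the fundamental solution (x₁, y₁) of x² - 18y² = 1.
  Expand √18 as a continued fraction. a₀ = ⌊√18⌋ = 4; iterate m_{k+1} = d_k·a_k − m_k, d_{k+1} = (18 − m_{k+1}²)/d_k, a_{k+1} = ⌊(a₀ + m_{k+1})/d_{k+1}⌋ (starting m₀ = 0, d₀ = 1), with convergents p_k = a_k·p_{k-1} + p_{k-2}, q_k = a_k·q_{k-1} + q_{k-2} (p₋₁ = 1, q₋₁ = 0):
  k = 0: a₀ = 4; p₀/q₀ = 4/1; p₀² − 18·q₀² = 16 − 18 = -2.
  k = 1: m = 4, d = 2, a = ⌊(4 + 4)/2⌋ = 4; p/q = (4·4 + 1)/(4·1 + 0) = 17/4; p² − 18·q² = 289 − 288 = 1.
  The first convergent with p² − 18·q² = 1 gives the fundamental solution (x₁, y₁) = (17, 4).
Step 2: Apply the recurrence (x_{n+1}, y_{n+1}) = (x₁x_n + 18y₁y_n, x₁y_n + y₁x_n) repeatedly.
  From (x_1, y_1) = (17, 4): x_2 = 17·17 + 18·4·4 = 577; y_2 = 17·4 + 4·17 = 136.
  From (x_2, y_2) = (577, 136): x_3 = 17·577 + 18·4·136 = 19601; y_3 = 17·136 + 4·577 = 4620.
  From (x_3, y_3) = (19601, 4620): x_4 = 17·19601 + 18·4·4620 = 665857; y_4 = 17·4620 + 4·19601 = 156944.
  From (x_4, y_4) = (665857, 156944): x_5 = 17·665857 + 18·4·156944 = 22619537; y_5 = 17·156944 + 4·665857 = 5331476.
  From (x_5, y_5) = (22619537, 5331476): x_6 = 17·22619537 + 18·4·5331476 = 768398401; y_6 = 17·5331476 + 4·22619537 = 181113240.
  From (x_6, y_6) = (768398401, 181113240): x_7 = 17·768398401 + 18·4·181113240 = 26102926097; y_7 = 17·181113240 + 4·768398401 = 6152518684.
  From (x_7, y_7) = (26102926097, 6152518684): x_8 = 17·26102926097 + 18·4·6152518684 = 886731088897; y_8 = 17·6152518684 + 4·26102926097 = 209004522016.
Step 3: Verify x_8² - 18·y_8² = 786292024016459316676609 - 786292024016459316676608 = 1 (should be 1). ✓

(x_1, y_1) = (17, 4); (x_8, y_8) = (886731088897, 209004522016).


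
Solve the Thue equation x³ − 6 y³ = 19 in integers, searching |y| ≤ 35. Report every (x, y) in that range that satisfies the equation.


The equation is x³ - 6y³ = 19. For fixed y, x³ = 6·y³ + 19, so a solution requires the RHS to be a perfect cube.
Strategy: iterate y from -35 to 35, compute RHS = 6·y³ + 19, and check whether it is a (positive or negative) perfect cube.
Check small values of y:
  y = 0: RHS = 19 is not a perfect cube.
  y = 1: RHS = 25 is not a perfect cube.
  y = -1: RHS = 13 is not a perfect cube.
  y = 2: RHS = 67 is not a perfect cube.
  y = -2: RHS = -29 is not a perfect cube.
  y = 3: RHS = 181 is not a perfect cube.
  y = -3: RHS = -143 is not a perfect cube.
Continuing the search up to |y| = 35 finds no solutions either.
No (x, y) in the scanned range satisfies the equation.

No integer solutions with |y| ≤ 35.


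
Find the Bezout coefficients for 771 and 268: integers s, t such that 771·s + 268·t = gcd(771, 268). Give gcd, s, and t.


Euclidean algorithm on (771, 268) — divide until remainder is 0:
  771 = 2 · 268 + 235
  268 = 1 · 235 + 33
  235 = 7 · 33 + 4
  33 = 8 · 4 + 1
  4 = 4 · 1 + 0
gcd(771, 268) = 1.
Track Bezout coefficients alongside the remainders: start with r₀ = 771 = a·1 + b·0 (s = 1, t = 0) and r₁ = 268 = a·0 + b·1 (s = 0, t = 1); each new remainder r_{k+1} = r_{k-1} − q_k·r_k inherits s_{k+1} = s_{k-1} − q_k·s_k, t_{k+1} = t_{k-1} − q_k·t_k, so r_k = a·s_k + b·t_k at every step:
  q = 2: r = 235, s = 1 − 2·0 = 1, t = 0 − 2·1 = -2  (check: 771·1 + 268·(-2) = 235)
  q = 1: r = 33, s = 0 − 1·1 = -1, t = 1 − 1·(-2) = 3  (check: 771·(-1) + 268·3 = 33)
  q = 7: r = 4, s = 1 − 7·(-1) = 8, t = -2 − 7·3 = -23  (check: 771·8 + 268·(-23) = 4)
  q = 8: r = 1, s = -1 − 8·8 = -65, t = 3 − 8·(-23) = 187  (check: 771·(-65) + 268·187 = 1)
The row with r = 1 (the gcd) gives the Bezout coefficients s = -65, t = 187.
Result: 771 · (-65) + 268 · (187) = 1.

gcd(771, 268) = 1; s = -65, t = 187 (check: 771·(-65) + 268·187 = 1).


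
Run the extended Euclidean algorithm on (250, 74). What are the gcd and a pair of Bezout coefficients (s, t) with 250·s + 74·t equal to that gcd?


Euclidean algorithm on (250, 74) — divide until remainder is 0:
  250 = 3 · 74 + 28
  74 = 2 · 28 + 18
  28 = 1 · 18 + 10
  18 = 1 · 10 + 8
  10 = 1 · 8 + 2
  8 = 4 · 2 + 0
gcd(250, 74) = 2.
Track Bezout coefficients alongside the remainders: start with r₀ = 250 = a·1 + b·0 (s = 1, t = 0) and r₁ = 74 = a·0 + b·1 (s = 0, t = 1); each new remainder r_{k+1} = r_{k-1} − q_k·r_k inherits s_{k+1} = s_{k-1} − q_k·s_k, t_{k+1} = t_{k-1} − q_k·t_k, so r_k = a·s_k + b·t_k at every step:
  q = 3: r = 28, s = 1 − 3·0 = 1, t = 0 − 3·1 = -3  (check: 250·1 + 74·(-3) = 28)
  q = 2: r = 18, s = 0 − 2·1 = -2, t = 1 − 2·(-3) = 7  (check: 250·(-2) + 74·7 = 18)
  q = 1: r = 10, s = 1 − 1·(-2) = 3, t = -3 − 1·7 = -10  (check: 250·3 + 74·(-10) = 10)
  q = 1: r = 8, s = -2 − 1·3 = -5, t = 7 − 1·(-10) = 17  (check: 250·(-5) + 74·17 = 8)
  q = 1: r = 2, s = 3 − 1·(-5) = 8, t = -10 − 1·17 = -27  (check: 250·8 + 74·(-27) = 2)
The row with r = 2 (the gcd) gives the Bezout coefficients s = 8, t = -27.
Result: 250 · (8) + 74 · (-27) = 2.

gcd(250, 74) = 2; s = 8, t = -27 (check: 250·8 + 74·(-27) = 2).


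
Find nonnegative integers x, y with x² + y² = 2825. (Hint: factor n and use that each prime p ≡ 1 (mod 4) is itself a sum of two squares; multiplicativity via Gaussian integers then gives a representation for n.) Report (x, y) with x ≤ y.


Step 1: Factor n = 2825 = 5^2 · 113.
Step 2: Check the mod-4 condition on each prime factor: 5 ≡ 1 (mod 4), exponent 2; 113 ≡ 1 (mod 4), exponent 1.
All primes ≡ 3 (mod 4) appear to even exponent (or don't appear), so by the two-squares theorem n IS expressible as a sum of two squares.
Step 3: Build a representation. Here n = 5 · 5 · 113 is a product of primes ≡ 1 (mod 4). Each prime p ≡ 1 (mod 4) is itself a sum of two squares; find a² by testing p − a² for a perfect square:
  5: 5 − 1² = 4 = 2² ⇒ 5 = 1² + 2².
  113: 113 − 1² = 112, 113 − 2² = 109, 113 − 3² = 104, 113 − 4² = 97, 113 − 5² = 88, 113 − 6² = 77, 113 − 7² = 64 = 8² ⇒ 113 = 7² + 8².
  Combine using the Brahmagupta–Fibonacci identity (a² + b²)(c² + d²) = (ac − bd)² + (ad + bc)² = (ac + bd)² + (ad − bc)²:
  5 · 5 = 25: from (1² + 2²)(1² + 2²), take (1·1 − 2·2, 1·2 + 2·1) = (1 − 4, 2 + 2) = (-3, 4); dropping signs (only squares matter) gives (3, 4); check 3² + 4² = 9 + 16 = 25 ✓.
  25 · 113 = 2825: from (3² + 4²)(7² + 8²), take (3·7 − 4·8, 3·8 + 4·7) = (21 − 32, 24 + 28) = (-11, 52); dropping signs (only squares matter) gives (11, 52); check 11² + 52² = 121 + 2704 = 2825 ✓.
Step 4: Order so x ≤ y and verify: 11² + 52² = 121 + 2704 = 2825 = n. ✓

n = 2825 = 11² + 52² (one valid representation with x ≤ y).
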